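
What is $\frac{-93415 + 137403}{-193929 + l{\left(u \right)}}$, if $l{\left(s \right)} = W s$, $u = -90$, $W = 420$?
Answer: $- \frac{43988}{231729} \approx -0.18983$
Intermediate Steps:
$l{\left(s \right)} = 420 s$
$\frac{-93415 + 137403}{-193929 + l{\left(u \right)}} = \frac{-93415 + 137403}{-193929 + 420 \left(-90\right)} = \frac{43988}{-193929 - 37800} = \frac{43988}{-231729} = 43988 \left(- \frac{1}{231729}\right) = - \frac{43988}{231729}$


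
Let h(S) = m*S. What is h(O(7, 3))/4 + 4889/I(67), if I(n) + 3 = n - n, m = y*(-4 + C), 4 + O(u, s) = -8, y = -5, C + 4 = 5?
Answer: -5024/3 ≈ -1674.7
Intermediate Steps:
C = 1 (C = -4 + 5 = 1)
O(u, s) = -12 (O(u, s) = -4 - 8 = -12)
m = 15 (m = -5*(-4 + 1) = -5*(-3) = 15)
h(S) = 15*S
I(n) = -3 (I(n) = -3 + (n - n) = -3 + 0 = -3)
h(O(7, 3))/4 + 4889/I(67) = (15*(-12))/4 + 4889/(-3) = -180*1/4 + 4889*(-1/3) = -45 - 4889/3 = -5024/3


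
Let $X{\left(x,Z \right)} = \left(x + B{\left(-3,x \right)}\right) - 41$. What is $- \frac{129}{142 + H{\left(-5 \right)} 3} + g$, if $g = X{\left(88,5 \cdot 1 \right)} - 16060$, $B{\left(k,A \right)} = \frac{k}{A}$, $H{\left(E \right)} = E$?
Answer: $- \frac{178973021}{11176} \approx -16014.0$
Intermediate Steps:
$X{\left(x,Z \right)} = -41 + x - \frac{3}{x}$ ($X{\left(x,Z \right)} = \left(x - \frac{3}{x}\right) - 41 = -41 + x - \frac{3}{x}$)
$g = - \frac{1409147}{88}$ ($g = \left(-41 + 88 - \frac{3}{88}\right) - 16060 = \frac{4133}{88} - 16060 = - \frac{1409147}{88} \approx -16013.0$)
$- \frac{129}{142 + H{\left(-5 \right)} 3} + g = - \frac{129}{142 - 15} - \frac{1409147}{88} = - \frac{129}{127} - \frac{1409147}{88} = - \frac{178973021}{11176}$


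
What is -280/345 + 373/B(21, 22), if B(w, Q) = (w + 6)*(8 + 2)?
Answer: 3539/6210 ≈ 0.56989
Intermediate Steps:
B(w, Q) = 60 + 10*w (B(w, Q) = (6 + w)*10 = 60 + 10*w)
-280/345 + 373/B(21, 22) = -280/345 + 373/(60 + 10*21) = -280*1/345 + 373/(60 + 210) = -56/69 + 373/270 = 3539/6210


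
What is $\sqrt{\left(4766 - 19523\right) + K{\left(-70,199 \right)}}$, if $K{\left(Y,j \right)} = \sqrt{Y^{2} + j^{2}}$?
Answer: $\sqrt{-14757 + \sqrt{44501}} \approx 120.61 i$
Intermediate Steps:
$\sqrt{\left(4766 - 19523\right) + K{\left(-70,199 \right)}} = \sqrt{\left(4766 - 19523\right) + \sqrt{\left(-70\right)^{2} + 199^{2}}} = \sqrt{\left(4766 - 19523\right) + \sqrt{4900 + 39601}} = \sqrt{-14757 + \sqrt{44501}}$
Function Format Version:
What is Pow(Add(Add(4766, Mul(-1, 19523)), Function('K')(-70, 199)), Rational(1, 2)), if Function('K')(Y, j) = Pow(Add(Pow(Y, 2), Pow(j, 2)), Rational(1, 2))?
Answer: Pow(Add(-14757, Pow(44501, Rational(1, 2))), Rational(1, 2)) ≈ Mul(120.61, I)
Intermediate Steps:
Pow(Add(Add(4766, Mul(-1, 19523)), Function('K')(-70, 199)), Rational(1, 2)) = Pow(Add(Add(4766, Mul(-1, 19523)), Pow(Add(Pow(-70, 2), Pow(199, 2)), Rational(1, 2))), Rational(1, 2)) = Pow(Add(Add(4766, -19523), Pow(Add(4900, 39601), Rational(1, 2))), Rational(1, 2)) = Pow(Add(-14757, Pow(44501, Rational(1, 2))), Rational(1, 2))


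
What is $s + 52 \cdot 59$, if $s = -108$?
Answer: $2960$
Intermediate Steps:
$s + 52 \cdot 59 = -108 + 52 \cdot 59 = -108 + 3068 = 2960$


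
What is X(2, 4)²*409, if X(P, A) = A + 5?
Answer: 33129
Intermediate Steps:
X(P, A) = 5 + A
X(2, 4)²*409 = (5 + 4)²*409 = 9²*409 = 81*409 = 33129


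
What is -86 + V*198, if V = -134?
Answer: -26618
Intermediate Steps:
-86 + V*198 = -86 - 134*198 = -86 - 26532 = -26618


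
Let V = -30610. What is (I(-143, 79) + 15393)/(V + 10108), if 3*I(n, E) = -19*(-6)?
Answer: -15431/20502 ≈ -0.75266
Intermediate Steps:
I(n, E) = 38 (I(n, E) = (-19*(-6))/3 = (1/3)*114 = 38)
(I(-143, 79) + 15393)/(V + 10108) = (38 + 15393)/(-30610 + 10108) = 15431/(-20502) = 15431*(-1/20502) = -15431/20502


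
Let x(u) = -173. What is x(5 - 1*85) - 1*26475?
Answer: -26648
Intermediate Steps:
x(5 - 1*85) - 1*26475 = -173 - 1*26475 = -173 - 26475 = -26648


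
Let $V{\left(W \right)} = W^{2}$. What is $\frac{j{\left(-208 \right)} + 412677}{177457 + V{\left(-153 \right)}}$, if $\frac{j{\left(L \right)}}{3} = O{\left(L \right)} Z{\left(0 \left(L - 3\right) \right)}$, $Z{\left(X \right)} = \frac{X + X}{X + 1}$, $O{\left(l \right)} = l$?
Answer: $\frac{412677}{200866} \approx 2.0545$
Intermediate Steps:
$Z{\left(X \right)} = \frac{2 X}{1 + X}$
$j{\left(L \right)} = 0$ ($j{\left(L \right)} = 3 L \frac{2 \cdot 0 \left(L - 3\right)}{1 + 0 \left(L - 3\right)} = 3 L \frac{2 \cdot 0 \left(-3 + L\right)}{1 + 0 \left(-3 + L\right)} = 3 L 2 \cdot 0 \frac{1}{1 + 0} = 3 L 2 \cdot 0 \cdot 1^{-1} = 3 L 2 \cdot 0 \cdot 1 = 3 L 0 = 3 \cdot 0 = 0$)
$\frac{j{\left(-208 \right)} + 412677}{177457 + V{\left(-153 \right)}} = \frac{0 + 412677}{177457 + \left(-153\right)^{2}} = \frac{412677}{177457 + 23409} = \frac{412677}{200866}$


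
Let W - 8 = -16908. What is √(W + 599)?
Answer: I*√16301 ≈ 127.68*I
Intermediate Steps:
W = -16900 (W = 8 - 16908 = -16900)
√(W + 599) = √(-16900 + 599) = √(-16301) = I*√16301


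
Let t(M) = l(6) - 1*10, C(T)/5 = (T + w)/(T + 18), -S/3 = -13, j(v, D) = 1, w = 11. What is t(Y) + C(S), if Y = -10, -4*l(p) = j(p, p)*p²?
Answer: -833/57 ≈ -14.614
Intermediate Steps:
l(p) = -p²/4
S = 39 (S = -3*(-13) = 39)
C(T) = 5*(11 + T)/(18 + T) (C(T) = 5*((T + 11)/(T + 18)) = 5*((11 + T)/(18 + T)) = 5*(11 + T)/(18 + T))
t(M) = -19 (t(M) = -¼*6² - 1*10 = -¼*36 - 10 = -9 - 10 = -19)
t(Y) + C(S) = -19 + 5*(11 + 39)/(18 + 39) = -19 + 5*50/57 = -19 + 5*(1/57)*50 = -19 + 250/57 = -833/57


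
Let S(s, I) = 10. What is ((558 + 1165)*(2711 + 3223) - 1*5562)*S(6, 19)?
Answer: 102187200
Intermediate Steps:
((558 + 1165)*(2711 + 3223) - 1*5562)*S(6, 19) = ((558 + 1165)*(2711 + 3223) - 1*5562)*10 = (1723*5934 - 5562)*10 = (10224282 - 5562)*10 = 10218720*10 = 102187200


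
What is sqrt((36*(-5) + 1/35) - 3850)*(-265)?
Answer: -53*I*sqrt(4936715)/7 ≈ -16823.0*I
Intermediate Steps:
sqrt((36*(-5) + 1/35) - 3850)*(-265) = sqrt((-180 + 1/35) - 3850)*(-265) = sqrt(-6299/35 - 3850)*(-265) = sqrt(-141049/35)*(-265) = (I*sqrt(4936715)/35)*(-265) = -53*I*sqrt(4936715)/7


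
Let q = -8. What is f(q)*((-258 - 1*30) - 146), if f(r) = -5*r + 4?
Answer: -19096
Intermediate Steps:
f(r) = 4 - 5*r
f(q)*((-258 - 1*30) - 146) = (4 - 5*(-8))*((-258 - 1*30) - 146) = (4 + 40)*((-258 - 30) - 146) = 44*(-288 - 146) = 44*(-434) = -19096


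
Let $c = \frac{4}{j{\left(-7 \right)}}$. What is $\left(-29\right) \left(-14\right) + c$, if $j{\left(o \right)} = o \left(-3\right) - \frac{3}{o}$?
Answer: $\frac{30464}{75} \approx 406.19$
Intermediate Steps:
$j{\left(o \right)} = - 3 o - \frac{3}{o}$
$c = \frac{14}{75}$ ($c = \frac{4}{\left(-3\right) \left(-7\right) - \frac{3}{-7}} = \frac{4}{21 - - \frac{3}{7}} = \frac{4}{21 + \frac{3}{7}} = \frac{4}{\frac{150}{7}} = 4 \cdot \frac{7}{150} = \frac{14}{75} \approx 0.18667$)
$\left(-29\right) \left(-14\right) + c = \left(-29\right) \left(-14\right) + \frac{14}{75} = 406 + \frac{14}{75} = \frac{30464}{75}$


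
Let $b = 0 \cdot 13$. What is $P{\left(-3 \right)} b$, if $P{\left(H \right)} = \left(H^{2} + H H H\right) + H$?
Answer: $0$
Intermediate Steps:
$b = 0$
$P{\left(H \right)} = H + H^{2} + H^{3}$ ($P{\left(H \right)} = \left(H^{2} + H^{2} H\right) + H = \left(H^{2} + H^{3}\right) + H = H + H^{2} + H^{3}$)
$P{\left(-3 \right)} b = - 3 \left(1 - 3 + \left(-3\right)^{2}\right) 0 = - 3 \left(1 - 3 + 9\right) 0 = \left(-3\right) 7 \cdot 0 = \left(-21\right) 0 = 0$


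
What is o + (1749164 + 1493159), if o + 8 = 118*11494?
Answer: 4598607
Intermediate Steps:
o = 1356284 (o = -8 + 118*11494 = -8 + 1356292 = 1356284)
o + (1749164 + 1493159) = 1356284 + (1749164 + 1493159) = 1356284 + 3242323 = 4598607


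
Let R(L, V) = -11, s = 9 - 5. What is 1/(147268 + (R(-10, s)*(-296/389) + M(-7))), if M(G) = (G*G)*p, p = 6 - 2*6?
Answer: 389/57176142 ≈ 6.8035e-6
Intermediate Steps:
s = 4
p = -6 (p = 6 - 12 = -6)
M(G) = -6*G**2 (M(G) = (G*G)*(-6) = G**2*(-6) = -6*G**2)
1/(147268 + (R(-10, s)*(-296/389) + M(-7))) = 1/(147268 + (-(-3256)/389 - 6*(-7)**2)) = 1/(147268 + (-(-3256)/389 - 6*49)) = 1/(147268 + (-11*(-296/389) - 294)) = 1/(147268 + (3256/389 - 294)) = 1/(147268 - 111110/389) = 1/(57176142/389) = 389/57176142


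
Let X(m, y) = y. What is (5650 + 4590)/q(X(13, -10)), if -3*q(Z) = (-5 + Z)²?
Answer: -2048/15 ≈ -136.53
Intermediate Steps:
q(Z) = -(-5 + Z)²/3
(5650 + 4590)/q(X(13, -10)) = (5650 + 4590)/((-(-5 - 10)²/3)) = 10240/((-⅓*(-15)²)) = 10240/((-⅓*225)) = 10240/(-75) = 10240*(-1/75) = -2048/15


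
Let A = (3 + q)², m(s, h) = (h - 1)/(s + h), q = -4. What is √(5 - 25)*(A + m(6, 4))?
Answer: 13*I*√5/5 ≈ 5.8138*I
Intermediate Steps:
m(s, h) = (-1 + h)/(h + s)
A = 1 (A = (3 - 4)² = (-1)² = 1)
√(5 - 25)*(A + m(6, 4)) = √(5 - 25)*(1 + (-1 + 4)/(4 + 6)) = √(-20)*(1 + 3/10) = (2*I*√5)*(1 + (⅒)*3) = (2*I*√5)*(1 + 3/10) = (2*I*√5)*(13/10) = 13*I*√5/5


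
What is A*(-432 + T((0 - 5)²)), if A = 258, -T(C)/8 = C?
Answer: -163056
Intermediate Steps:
T(C) = -8*C
A*(-432 + T((0 - 5)²)) = 258*(-432 - 8*(0 - 5)²) = 258*(-432 - 8*(-5)²) = 258*(-432 - 8*25) = 258*(-432 - 200) = 258*(-632) = -163056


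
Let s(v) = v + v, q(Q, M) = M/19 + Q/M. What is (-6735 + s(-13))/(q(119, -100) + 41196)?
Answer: -12845900/78260139 ≈ -0.16414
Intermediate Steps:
q(Q, M) = M/19 + Q/M (q(Q, M) = M*(1/19) + Q/M = M/19 + Q/M)
s(v) = 2*v
(-6735 + s(-13))/(q(119, -100) + 41196) = (-6735 + 2*(-13))/(((1/19)*(-100) + 119/(-100)) + 41196) = (-6735 - 26)/((-100/19 + 119*(-1/100)) + 41196) = -6761/((-100/19 - 119/100) + 41196) = -6761/(-12261/1900 + 41196) = -6761/78260139/1900 = -6761*1900/78260139 = -12845900/78260139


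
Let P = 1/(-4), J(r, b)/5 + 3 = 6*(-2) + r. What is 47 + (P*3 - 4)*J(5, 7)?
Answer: 569/2 ≈ 284.50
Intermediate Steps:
J(r, b) = -75 + 5*r (J(r, b) = -15 + 5*(6*(-2) + r) = -15 + 5*(-12 + r) = -15 + (-60 + 5*r) = -75 + 5*r)
P = -¼ ≈ -0.25000
47 + (P*3 - 4)*J(5, 7) = 47 + (-¼*3 - 4)*(-75 + 5*5) = 47 + (-¾ - 4)*(-75 + 25) = 47 - 19/4*(-50) = 47 + 475/2 = 569/2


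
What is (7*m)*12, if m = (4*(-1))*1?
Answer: -336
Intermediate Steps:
m = -4 (m = -4*1 = -4)
(7*m)*12 = (7*(-4))*12 = -28*12 = -336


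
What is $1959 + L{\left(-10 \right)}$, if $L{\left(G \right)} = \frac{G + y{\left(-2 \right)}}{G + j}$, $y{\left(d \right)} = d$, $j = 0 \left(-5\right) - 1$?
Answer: $\frac{21561}{11} \approx 1960.1$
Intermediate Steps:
$j = -1$ ($j = 0 - 1 = -1$)
$L{\left(G \right)} = \frac{-2 + G}{-1 + G}$ ($L{\left(G \right)} = \frac{G - 2}{G - 1} = \frac{-2 + G}{-1 + G}$)
$1959 + L{\left(-10 \right)} = 1959 + \frac{-2 - 10}{-1 - 10} = 1959 + \frac{1}{-11} \left(-12\right) = 1959 - - \frac{12}{11} = 1959 + \frac{12}{11} = \frac{21561}{11}$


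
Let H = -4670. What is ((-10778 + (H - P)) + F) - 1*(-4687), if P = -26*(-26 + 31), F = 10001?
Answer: -630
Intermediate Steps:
P = -130 (P = -26*5 = -130)
((-10778 + (H - P)) + F) - 1*(-4687) = ((-10778 + (-4670 - 1*(-130))) + 10001) - 1*(-4687) = ((-10778 + (-4670 + 130)) + 10001) + 4687 = ((-10778 - 4540) + 10001) + 4687 = (-15318 + 10001) + 4687 = -5317 + 4687 = -630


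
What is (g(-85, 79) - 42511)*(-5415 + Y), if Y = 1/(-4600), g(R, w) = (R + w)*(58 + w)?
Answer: 1079381740333/4600 ≈ 2.3465e+8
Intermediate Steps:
g(R, w) = (58 + w)*(R + w)
Y = -1/4600 ≈ -0.00021739
(g(-85, 79) - 42511)*(-5415 + Y) = ((79² + 58*(-85) + 58*79 - 85*79) - 42511)*(-5415 - 1/4600) = ((6241 - 4930 + 4582 - 6715) - 42511)*(-24909001/4600) = (-822 - 42511)*(-24909001/4600) = -43333*(-24909001/4600) = 1079381740333/4600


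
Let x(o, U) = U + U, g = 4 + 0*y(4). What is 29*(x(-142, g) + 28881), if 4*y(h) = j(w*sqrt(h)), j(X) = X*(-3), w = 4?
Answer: 837781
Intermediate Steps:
j(X) = -3*X
y(h) = -3*sqrt(h) (y(h) = (-12*sqrt(h))/4 = -3*sqrt(h))
g = 4 (g = 4 + 0*(-3*sqrt(4)) = 4 + 0*(-3*2) = 4 + 0*(-6) = 4 + 0 = 4)
x(o, U) = 2*U
29*(x(-142, g) + 28881) = 29*(2*4 + 28881) = 29*(8 + 28881) = 29*28889 = 837781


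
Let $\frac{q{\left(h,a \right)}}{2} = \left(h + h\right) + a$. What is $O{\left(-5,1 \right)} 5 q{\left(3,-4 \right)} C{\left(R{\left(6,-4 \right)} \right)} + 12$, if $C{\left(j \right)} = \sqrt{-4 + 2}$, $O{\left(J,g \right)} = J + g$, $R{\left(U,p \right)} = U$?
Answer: $12 - 80 i \sqrt{2} \approx 12.0 - 113.14 i$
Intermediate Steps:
$q{\left(h,a \right)} = 2 a + 4 h$ ($q{\left(h,a \right)} = 2 \left(\left(h + h\right) + a\right) = 2 \left(2 h + a\right) = 2 \left(a + 2 h\right) = 2 a + 4 h$)
$C{\left(j \right)} = i \sqrt{2}$ ($C{\left(j \right)} = \sqrt{-2} = i \sqrt{2}$)
$O{\left(-5,1 \right)} 5 q{\left(3,-4 \right)} C{\left(R{\left(6,-4 \right)} \right)} + 12 = \left(-5 + 1\right) 5 \left(2 \left(-4\right) + 4 \cdot 3\right) i \sqrt{2} + 12 = \left(-4\right) 5 \left(-8 + 12\right) i \sqrt{2} + 12 = \left(-20\right) 4 i \sqrt{2} + 12 = - 80 i \sqrt{2} + 12 = 12 - 80 i \sqrt{2}$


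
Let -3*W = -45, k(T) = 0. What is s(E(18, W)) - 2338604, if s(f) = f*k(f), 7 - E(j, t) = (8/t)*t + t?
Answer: -2338604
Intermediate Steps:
W = 15 (W = -⅓*(-45) = 15)
E(j, t) = -1 - t (E(j, t) = 7 - ((8/t)*t + t) = 7 - (8 + t) = 7 + (-8 - t) = -1 - t)
s(f) = 0 (s(f) = f*0 = 0)
s(E(18, W)) - 2338604 = 0 - 2338604 = -2338604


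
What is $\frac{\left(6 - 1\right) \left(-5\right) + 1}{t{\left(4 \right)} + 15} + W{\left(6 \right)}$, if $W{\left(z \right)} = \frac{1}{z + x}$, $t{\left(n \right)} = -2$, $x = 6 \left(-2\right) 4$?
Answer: $- \frac{1021}{546} \approx -1.87$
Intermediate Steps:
$x = -48$ ($x = \left(-12\right) 4 = -48$)
$W{\left(z \right)} = \frac{1}{-48 + z}$ ($W{\left(z \right)} = \frac{1}{z - 48} = \frac{1}{-48 + z}$)
$\frac{\left(6 - 1\right) \left(-5\right) + 1}{t{\left(4 \right)} + 15} + W{\left(6 \right)} = \frac{\left(6 - 1\right) \left(-5\right) + 1}{-2 + 15} + \frac{1}{-48 + 6} = \frac{5 \left(-5\right) + 1}{13} + \frac{1}{-42} = \left(-25 + 1\right) \frac{1}{13} - \frac{1}{42} = \left(-24\right) \frac{1}{13} - \frac{1}{42} = - \frac{24}{13} - \frac{1}{42} = - \frac{1021}{546}$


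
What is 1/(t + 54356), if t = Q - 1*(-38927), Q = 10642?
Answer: 1/103925 ≈ 9.6223e-6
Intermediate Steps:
t = 49569 (t = 10642 - 1*(-38927) = 10642 + 38927 = 49569)
1/(t + 54356) = 1/(49569 + 54356) = 1/103925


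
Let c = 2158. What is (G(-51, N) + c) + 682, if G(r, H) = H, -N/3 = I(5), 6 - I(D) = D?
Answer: 2837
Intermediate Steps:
I(D) = 6 - D
N = -3 (N = -3*(6 - 1*5) = -3*(6 - 5) = -3*1 = -3)
(G(-51, N) + c) + 682 = (-3 + 2158) + 682 = 2155 + 682 = 2837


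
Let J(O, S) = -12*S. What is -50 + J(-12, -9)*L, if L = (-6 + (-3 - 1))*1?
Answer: -1130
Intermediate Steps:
L = -10 (L = (-6 - 4)*1 = -10*1 = -10)
-50 + J(-12, -9)*L = -50 - 12*(-9)*(-10) = -50 + 108*(-10) = -50 - 1080 = -1130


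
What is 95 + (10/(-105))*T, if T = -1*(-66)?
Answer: 621/7 ≈ 88.714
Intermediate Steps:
T = 66
95 + (10/(-105))*T = 95 + (10/(-105))*66 = 95 + (10*(-1/105))*66 = 95 - 2/21*66 = 95 - 44/7 = 621/7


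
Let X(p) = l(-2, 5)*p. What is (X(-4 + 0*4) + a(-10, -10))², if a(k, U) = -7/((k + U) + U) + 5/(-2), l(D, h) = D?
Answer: 7396/225 ≈ 32.871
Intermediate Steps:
a(k, U) = -5/2 - 7/(k + 2*U) (a(k, U) = -7/((U + k) + U) + 5*(-½) = -7/(k + 2*U) - 5/2 = -5/2 - 7/(k + 2*U))
X(p) = -2*p
(X(-4 + 0*4) + a(-10, -10))² = (-2*(-4 + 0*4) + (-14 - 10*(-10) - 5*(-10))/(2*(-10 + 2*(-10))))² = (-2*(-4 + 0) + (-14 + 100 + 50)/(2*(-10 - 20)))² = (-2*(-4) + (½)*136/(-30))² = (8 + (½)*(-1/30)*136)² = (8 - 34/15)² = (86/15)² = 7396/225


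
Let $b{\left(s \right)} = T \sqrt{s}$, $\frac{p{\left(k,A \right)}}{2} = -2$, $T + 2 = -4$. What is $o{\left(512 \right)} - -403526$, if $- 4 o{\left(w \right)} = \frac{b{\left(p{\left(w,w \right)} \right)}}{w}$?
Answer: $403526 + \frac{3 i}{512} \approx 4.0353 \cdot 10^{5} + 0.0058594 i$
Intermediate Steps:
$T = -6$ ($T = -2 - 4 = -6$)
$p{\left(k,A \right)} = -4$ ($p{\left(k,A \right)} = 2 \left(-2\right) = -4$)
$b{\left(s \right)} = - 6 \sqrt{s}$
$o{\left(w \right)} = \frac{3 i}{w}$ ($o{\left(w \right)} = - \frac{- 6 \sqrt{-4} \frac{1}{w}}{4} = - \frac{- 6 \cdot 2 i \frac{1}{w}}{4} = - \frac{- 12 i \frac{1}{w}}{4} = - \frac{\left(-12\right) i \frac{1}{w}}{4} = \frac{3 i}{w}$)
$o{\left(512 \right)} - -403526 = \frac{3 i}{512} - -403526 = 3 i \frac{1}{512} + 403526 = \frac{3 i}{512} + 403526 = 403526 + \frac{3 i}{512}$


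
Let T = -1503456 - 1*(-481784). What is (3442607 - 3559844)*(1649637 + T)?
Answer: -73620732705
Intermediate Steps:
T = -1021672 (T = -1503456 + 481784 = -1021672)
(3442607 - 3559844)*(1649637 + T) = (3442607 - 3559844)*(1649637 - 1021672) = -117237*627965 = -73620732705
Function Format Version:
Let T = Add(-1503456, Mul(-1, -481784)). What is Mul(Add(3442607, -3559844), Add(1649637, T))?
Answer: -73620732705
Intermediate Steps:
T = -1021672 (T = Add(-1503456, 481784) = -1021672)
Mul(Add(3442607, -3559844), Add(1649637, T)) = Mul(Add(3442607, -3559844), Add(1649637, -1021672)) = Mul(-117237, 627965) = -73620732705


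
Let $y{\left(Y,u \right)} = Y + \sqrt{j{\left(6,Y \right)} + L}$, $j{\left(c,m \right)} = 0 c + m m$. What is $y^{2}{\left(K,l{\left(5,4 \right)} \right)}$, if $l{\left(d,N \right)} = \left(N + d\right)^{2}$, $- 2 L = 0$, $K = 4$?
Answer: $64$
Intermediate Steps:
$j{\left(c,m \right)} = m^{2}$ ($j{\left(c,m \right)} = 0 + m^{2} = m^{2}$)
$L = 0$ ($L = \left(- \frac{1}{2}\right) 0 = 0$)
$y{\left(Y,u \right)} = Y + \sqrt{Y^{2}}$ ($y{\left(Y,u \right)} = Y + \sqrt{Y^{2} + 0} = Y + \sqrt{Y^{2}}$)
$y^{2}{\left(K,l{\left(5,4 \right)} \right)} = \left(4 + \sqrt{4^{2}}\right)^{2} = \left(4 + \sqrt{16}\right)^{2} = \left(4 + 4\right)^{2} = 8^{2} = 64$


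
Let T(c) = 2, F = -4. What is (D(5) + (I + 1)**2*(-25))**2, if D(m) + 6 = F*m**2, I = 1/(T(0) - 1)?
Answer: 42436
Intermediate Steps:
I = 1 (I = 1/(2 - 1) = 1/1 = 1)
D(m) = -6 - 4*m**2
(D(5) + (I + 1)**2*(-25))**2 = ((-6 - 4*5**2) + (1 + 1)**2*(-25))**2 = ((-6 - 4*25) + 2**2*(-25))**2 = ((-6 - 100) + 4*(-25))**2 = (-106 - 100)**2 = (-206)**2 = 42436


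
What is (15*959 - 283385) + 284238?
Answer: 15238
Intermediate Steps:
(15*959 - 283385) + 284238 = (14385 - 283385) + 284238 = -269000 + 284238 = 15238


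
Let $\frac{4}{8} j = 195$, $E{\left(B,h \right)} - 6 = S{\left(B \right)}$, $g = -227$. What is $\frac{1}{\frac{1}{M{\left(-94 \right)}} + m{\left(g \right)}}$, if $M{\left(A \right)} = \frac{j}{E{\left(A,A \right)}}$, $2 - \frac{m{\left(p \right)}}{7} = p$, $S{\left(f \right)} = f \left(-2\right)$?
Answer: $\frac{195}{312682} \approx 0.00062364$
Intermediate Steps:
$S{\left(f \right)} = - 2 f$
$m{\left(p \right)} = 14 - 7 p$
$E{\left(B,h \right)} = 6 - 2 B$
$j = 390$ ($j = 2 \cdot 195 = 390$)
$M{\left(A \right)} = \frac{390}{6 - 2 A}$
$\frac{1}{\frac{1}{M{\left(-94 \right)}} + m{\left(g \right)}} = \frac{1}{\frac{1}{\left(-195\right) \frac{1}{-3 - 94}} + \left(14 - -1589\right)} = \frac{1}{\frac{1}{\left(-195\right) \frac{1}{-97}} + \left(14 + 1589\right)} = \frac{1}{\frac{1}{\left(-195\right) \left(- \frac{1}{97}\right)} + 1603} = \frac{1}{\frac{1}{\frac{195}{97}} + 1603} = \frac{1}{\frac{97}{195} + 1603} = \frac{1}{\frac{312682}{195}} = \frac{195}{312682}$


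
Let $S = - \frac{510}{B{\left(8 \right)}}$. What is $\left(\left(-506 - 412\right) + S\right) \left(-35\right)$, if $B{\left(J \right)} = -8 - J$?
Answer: $\frac{248115}{8} \approx 31014.0$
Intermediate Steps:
$S = \frac{255}{8}$ ($S = - \frac{510}{-8 - 8} = - \frac{510}{-16} = \left(-510\right) \left(- \frac{1}{16}\right) = \frac{255}{8} \approx 31.875$)
$\left(\left(-506 - 412\right) + S\right) \left(-35\right) = \left(\left(-506 - 412\right) + \frac{255}{8}\right) \left(-35\right) = \left(-918 + \frac{255}{8}\right) \left(-35\right) = \left(- \frac{7089}{8}\right) \left(-35\right) = \frac{248115}{8}$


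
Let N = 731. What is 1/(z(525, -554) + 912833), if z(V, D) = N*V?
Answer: 1/1296608 ≈ 7.7124e-7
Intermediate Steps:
z(V, D) = 731*V
1/(z(525, -554) + 912833) = 1/(731*525 + 912833) = 1/(383775 + 912833) = 1/1296608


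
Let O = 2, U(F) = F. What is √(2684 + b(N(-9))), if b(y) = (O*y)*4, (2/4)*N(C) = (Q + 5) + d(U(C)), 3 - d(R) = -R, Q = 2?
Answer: 30*√3 ≈ 51.962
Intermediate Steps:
d(R) = 3 + R (d(R) = 3 - (-1)*R = 3 + R)
N(C) = 20 + 2*C (N(C) = 2*((2 + 5) + (3 + C)) = 2*(7 + (3 + C)) = 2*(10 + C) = 20 + 2*C)
b(y) = 8*y (b(y) = (2*y)*4 = 8*y)
√(2684 + b(N(-9))) = √(2684 + 8*(20 + 2*(-9))) = √(2684 + 8*(20 - 18)) = √(2684 + 8*2) = √(2684 + 16) = √2700 = 30*√3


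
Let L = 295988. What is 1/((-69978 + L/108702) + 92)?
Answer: -4941/345293272 ≈ -1.4310e-5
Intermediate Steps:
1/((-69978 + L/108702) + 92) = 1/((-69978 + 295988/108702) + 92) = 1/((-69978 + 295988*(1/108702)) + 92) = 1/((-69978 + 13454/4941) + 92) = 1/(-345747844/4941 + 92) = 1/(-345293272/4941) = -4941/345293272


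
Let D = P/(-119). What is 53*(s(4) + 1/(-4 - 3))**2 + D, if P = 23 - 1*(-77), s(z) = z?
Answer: 656129/833 ≈ 787.67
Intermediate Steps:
P = 100 (P = 23 + 77 = 100)
D = -100/119 (D = 100/(-119) = 100*(-1/119) = -100/119 ≈ -0.84034)
53*(s(4) + 1/(-4 - 3))**2 + D = 53*(4 + 1/(-4 - 3))**2 - 100/119 = 53*(4 + 1/(-7))**2 - 100/119 = 53*(4 - 1/7)**2 - 100/119 = 53*(27/7)**2 - 100/119 = 53*(729/49) - 100/119 = 38637/49 - 100/119 = 656129/833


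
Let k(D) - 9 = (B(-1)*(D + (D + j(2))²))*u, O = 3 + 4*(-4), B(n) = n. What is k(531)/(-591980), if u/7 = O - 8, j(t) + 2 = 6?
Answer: -42153141/591980 ≈ -71.207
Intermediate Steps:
j(t) = 4 (j(t) = -2 + 6 = 4)
O = -13 (O = 3 - 16 = -13)
u = -147 (u = 7*(-13 - 8) = 7*(-21) = -147)
k(D) = 9 + 147*D + 147*(4 + D)² (k(D) = 9 - (D + (D + 4)²)*(-147) = 9 - (D + (4 + D)²)*(-147) = 9 + (-D - (4 + D)²)*(-147) = 9 + (147*D + 147*(4 + D)²) = 9 + 147*D + 147*(4 + D)²)
k(531)/(-591980) = (2361 + 147*531² + 1323*531)/(-591980) = (2361 + 147*281961 + 702513)*(-1/591980) = (2361 + 41448267 + 702513)*(-1/591980) = 42153141*(-1/591980) = -42153141/591980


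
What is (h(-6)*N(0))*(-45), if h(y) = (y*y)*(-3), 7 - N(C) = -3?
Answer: 48600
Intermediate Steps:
N(C) = 10 (N(C) = 7 - 1*(-3) = 7 + 3 = 10)
h(y) = -3*y² (h(y) = y²*(-3) = -3*y²)
(h(-6)*N(0))*(-45) = (-3*(-6)²*10)*(-45) = (-3*36*10)*(-45) = -108*10*(-45) = -1080*(-45) = 48600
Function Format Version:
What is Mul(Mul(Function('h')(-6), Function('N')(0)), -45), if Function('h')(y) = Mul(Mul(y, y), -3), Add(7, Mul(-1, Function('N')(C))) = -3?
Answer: 48600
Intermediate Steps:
Function('N')(C) = 10 (Function('N')(C) = Add(7, Mul(-1, -3)) = Add(7, 3) = 10)
Function('h')(y) = Mul(-3, Pow(y, 2)) (Function('h')(y) = Mul(Pow(y, 2), -3) = Mul(-3, Pow(y, 2)))
Mul(Mul(Function('h')(-6), Function('N')(0)), -45) = Mul(Mul(Mul(-3, Pow(-6, 2)), 10), -45) = Mul(Mul(Mul(-3, 36), 10), -45) = Mul(Mul(-108, 10), -45) = Mul(-1080, -45) = 48600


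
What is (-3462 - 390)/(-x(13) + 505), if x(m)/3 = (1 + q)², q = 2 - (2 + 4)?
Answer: -1926/239 ≈ -8.0586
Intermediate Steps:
q = -4 (q = 2 - 1*6 = 2 - 6 = -4)
x(m) = 27 (x(m) = 3*(1 - 4)² = 3*(-3)² = 3*9 = 27)
(-3462 - 390)/(-x(13) + 505) = (-3462 - 390)/(-1*27 + 505) = -3852/(-27 + 505) = -3852/478 = -3852*1/478 = -1926/239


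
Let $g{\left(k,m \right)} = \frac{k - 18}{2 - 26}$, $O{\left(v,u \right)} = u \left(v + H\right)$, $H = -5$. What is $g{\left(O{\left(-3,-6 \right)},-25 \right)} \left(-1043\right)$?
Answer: $\frac{5215}{4} \approx 1303.8$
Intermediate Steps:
$O{\left(v,u \right)} = u \left(-5 + v\right)$ ($O{\left(v,u \right)} = u \left(v - 5\right) = u \left(-5 + v\right)$)
$g{\left(k,m \right)} = \frac{3}{4} - \frac{k}{24}$ ($g{\left(k,m \right)} = \frac{-18 + k}{-24} = \left(-18 + k\right) \left(- \frac{1}{24}\right) = \frac{3}{4} - \frac{k}{24}$)
$g{\left(O{\left(-3,-6 \right)},-25 \right)} \left(-1043\right) = \left(\frac{3}{4} - \frac{\left(-6\right) \left(-5 - 3\right)}{24}\right) \left(-1043\right) = \left(\frac{3}{4} - \frac{\left(-6\right) \left(-8\right)}{24}\right) \left(-1043\right) = \left(\frac{3}{4} - 2\right) \left(-1043\right) = \left(- \frac{5}{4}\right) \left(-1043\right) = \frac{5215}{4}$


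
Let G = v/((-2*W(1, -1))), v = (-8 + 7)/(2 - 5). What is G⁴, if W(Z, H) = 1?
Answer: 1/1296 ≈ 0.00077160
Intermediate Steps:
v = ⅓ (v = -1/(-3) = -1*(-⅓) = ⅓ ≈ 0.33333)
G = -⅙ (G = 1/(3*((-2*1))) = (⅓)/(-2) = (⅓)*(-½) = -⅙ ≈ -0.16667)
G⁴ = (-⅙)⁴ = 1/1296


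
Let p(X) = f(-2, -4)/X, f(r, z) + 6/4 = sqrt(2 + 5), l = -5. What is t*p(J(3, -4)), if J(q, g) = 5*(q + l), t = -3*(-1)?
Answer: 9/20 - 3*sqrt(7)/10 ≈ -0.34373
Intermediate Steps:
t = 3
f(r, z) = -3/2 + sqrt(7) (f(r, z) = -3/2 + sqrt(2 + 5) = -3/2 + sqrt(7))
J(q, g) = -25 + 5*q (J(q, g) = 5*(q - 5) = 5*(-5 + q) = -25 + 5*q)
p(X) = (-3/2 + sqrt(7))/X
t*p(J(3, -4)) = 3*((-3/2 + sqrt(7))/(-25 + 5*3)) = 3*((-3/2 + sqrt(7))/(-25 + 15)) = 3*((-3/2 + sqrt(7))/(-10)) = 3*(-(-3/2 + sqrt(7))/10) = 3*(3/20 - sqrt(7)/10) = 9/20 - 3*sqrt(7)/10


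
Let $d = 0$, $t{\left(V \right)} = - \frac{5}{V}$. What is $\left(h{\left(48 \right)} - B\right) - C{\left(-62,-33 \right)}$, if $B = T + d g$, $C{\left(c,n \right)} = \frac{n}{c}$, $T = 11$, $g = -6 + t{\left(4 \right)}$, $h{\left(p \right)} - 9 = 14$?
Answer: $\frac{711}{62} \approx 11.468$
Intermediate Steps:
$h{\left(p \right)} = 23$ ($h{\left(p \right)} = 9 + 14 = 23$)
$g = - \frac{29}{4}$ ($g = -6 - \frac{5}{4} = - \frac{29}{4} \approx -7.25$)
$B = 11$ ($B = 11 + 0 \left(- \frac{29}{4}\right) = 11 + 0 = 11$)
$\left(h{\left(48 \right)} - B\right) - C{\left(-62,-33 \right)} = \left(23 - 11\right) - - \frac{33}{-62} = \left(23 - 11\right) - \left(-33\right) \left(- \frac{1}{62}\right) = 12 - \frac{33}{62} = \frac{711}{62}$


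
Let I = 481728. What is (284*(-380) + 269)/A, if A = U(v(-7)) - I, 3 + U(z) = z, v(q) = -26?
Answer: 107651/481757 ≈ 0.22345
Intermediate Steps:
U(z) = -3 + z
A = -481757 (A = (-3 - 26) - 1*481728 = -29 - 481728 = -481757)
(284*(-380) + 269)/A = (284*(-380) + 269)/(-481757) = (-107920 + 269)*(-1/481757) = -107651*(-1/481757) = 107651/481757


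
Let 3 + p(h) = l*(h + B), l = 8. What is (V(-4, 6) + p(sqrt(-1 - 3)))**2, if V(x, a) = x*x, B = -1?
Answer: -231 + 160*I ≈ -231.0 + 160.0*I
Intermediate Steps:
V(x, a) = x**2
p(h) = -11 + 8*h (p(h) = -3 + 8*(h - 1) = -3 + 8*(-1 + h) = -3 + (-8 + 8*h) = -11 + 8*h)
(V(-4, 6) + p(sqrt(-1 - 3)))**2 = ((-4)**2 + (-11 + 8*sqrt(-1 - 3)))**2 = (16 + (-11 + 8*sqrt(-4)))**2 = (16 + (-11 + 8*(2*I)))**2 = (16 + (-11 + 16*I))**2 = (5 + 16*I)**2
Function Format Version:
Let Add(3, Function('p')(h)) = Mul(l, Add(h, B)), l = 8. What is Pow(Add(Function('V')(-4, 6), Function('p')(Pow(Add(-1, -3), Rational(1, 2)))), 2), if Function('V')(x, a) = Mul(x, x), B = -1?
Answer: Add(-231, Mul(160, I)) ≈ Add(-231.00, Mul(160.00, I))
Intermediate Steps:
Function('V')(x, a) = Pow(x, 2)
Function('p')(h) = Add(-11, Mul(8, h)) (Function('p')(h) = Add(-3, Mul(8, Add(h, -1))) = Add(-3, Mul(8, Add(-1, h))) = Add(-3, Add(-8, Mul(8, h))) = Add(-11, Mul(8, h)))
Pow(Add(Function('V')(-4, 6), Function('p')(Pow(Add(-1, -3), Rational(1, 2)))), 2) = Pow(Add(Pow(-4, 2), Add(-11, Mul(8, Pow(Add(-1, -3), Rational(1, 2))))), 2) = Pow(Add(16, Add(-11, Mul(8, Pow(-4, Rational(1, 2))))), 2) = Pow(Add(16, Add(-11, Mul(8, Mul(2, I)))), 2) = Pow(Add(16, Add(-11, Mul(16, I))), 2) = Pow(Add(5, Mul(16, I)), 2)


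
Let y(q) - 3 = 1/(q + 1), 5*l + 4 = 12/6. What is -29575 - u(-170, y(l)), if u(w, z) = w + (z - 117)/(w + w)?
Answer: -29993437/1020 ≈ -29405.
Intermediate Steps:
l = -2/5 (l = -4/5 + (12/6)/5 = -4/5 + (12*(1/6))/5 = -4/5 + (1/5)*2 = -4/5 + 2/5 = -2/5 ≈ -0.40000)
y(q) = 3 + 1/(1 + q) (y(q) = 3 + 1/(q + 1) = 3 + 1/(1 + q))
u(w, z) = w + (-117 + z)/(2*w) (u(w, z) = w + (-117 + z)/((2*w)) = w + (-117 + z)*(1/(2*w)) = w + (-117 + z)/(2*w))
-29575 - u(-170, y(l)) = -29575 - (-117 + (4 + 3*(-2/5))/(1 - 2/5) + 2*(-170)**2)/(2*(-170)) = -29575 - (-1)*(-117 + (4 - 6/5)/(3/5) + 2*28900)/(2*170) = -29575 - (-1)*(-117 + (5/3)*(14/5) + 57800)/(2*170) = -29575 - (-1)*(-117 + 14/3 + 57800)/(2*170) = -29575 - (-1)*173063/(2*170*3) = -29575 - 1*(-173063/1020) = -29575 + 173063/1020 = -29993437/1020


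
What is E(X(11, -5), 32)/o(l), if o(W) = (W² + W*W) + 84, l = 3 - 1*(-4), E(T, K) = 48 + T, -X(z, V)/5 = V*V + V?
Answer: -2/7 ≈ -0.28571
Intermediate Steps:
X(z, V) = -5*V - 5*V² (X(z, V) = -5*(V*V + V) = -5*(V² + V) = -5*(V + V²) = -5*V - 5*V²)
l = 7 (l = 3 + 4 = 7)
o(W) = 84 + 2*W² (o(W) = (W² + W²) + 84 = 2*W² + 84 = 84 + 2*W²)
E(X(11, -5), 32)/o(l) = (48 - 5*(-5)*(1 - 5))/(84 + 2*7²) = (48 - 5*(-5)*(-4))/(84 + 2*49) = (48 - 100)/(84 + 98) = -52/182 = -52*1/182 = -2/7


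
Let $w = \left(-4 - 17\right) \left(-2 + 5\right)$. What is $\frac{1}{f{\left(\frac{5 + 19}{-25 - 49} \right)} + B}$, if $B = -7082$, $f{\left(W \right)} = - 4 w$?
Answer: $- \frac{1}{6830} \approx -0.00014641$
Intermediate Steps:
$w = -63$ ($w = \left(-21\right) 3 = -63$)
$f{\left(W \right)} = 252$ ($f{\left(W \right)} = \left(-4\right) \left(-63\right) = 252$)
$\frac{1}{f{\left(\frac{5 + 19}{-25 - 49} \right)} + B} = \frac{1}{252 - 7082} = \frac{1}{-6830} = - \frac{1}{6830}$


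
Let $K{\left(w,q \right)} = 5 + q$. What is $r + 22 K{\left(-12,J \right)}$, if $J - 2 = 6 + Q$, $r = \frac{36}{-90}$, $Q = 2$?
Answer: $\frac{1648}{5} \approx 329.6$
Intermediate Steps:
$r = - \frac{2}{5}$ ($r = 36 \left(- \frac{1}{90}\right) = - \frac{2}{5} \approx -0.4$)
$J = 10$ ($J = 2 + \left(6 + 2\right) = 2 + 8 = 10$)
$r + 22 K{\left(-12,J \right)} = - \frac{2}{5} + 22 \left(5 + 10\right) = - \frac{2}{5} + 22 \cdot 15 = - \frac{2}{5} + 330 = \frac{1648}{5}$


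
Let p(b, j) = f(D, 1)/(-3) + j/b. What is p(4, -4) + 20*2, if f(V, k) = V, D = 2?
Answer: 115/3 ≈ 38.333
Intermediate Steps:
p(b, j) = -⅔ + j/b (p(b, j) = 2/(-3) + j/b = 2*(-⅓) + j/b = -⅔ + j/b)
p(4, -4) + 20*2 = (-⅔ - 4/4) + 20*2 = (-⅔ - 4*¼) + 40 = (-⅔ - 1) + 40 = -5/3 + 40 = 115/3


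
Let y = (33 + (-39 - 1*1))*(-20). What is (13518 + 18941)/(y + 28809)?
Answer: 32459/28949 ≈ 1.1212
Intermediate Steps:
y = 140 (y = (33 + (-39 - 1))*(-20) = (33 - 40)*(-20) = -7*(-20) = 140)
(13518 + 18941)/(y + 28809) = (13518 + 18941)/(140 + 28809) = 32459/28949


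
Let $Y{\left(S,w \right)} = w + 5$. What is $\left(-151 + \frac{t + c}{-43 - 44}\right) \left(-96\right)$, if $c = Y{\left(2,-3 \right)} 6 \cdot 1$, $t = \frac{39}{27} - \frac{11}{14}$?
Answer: $\frac{914128}{63} \approx 14510.0$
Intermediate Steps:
$Y{\left(S,w \right)} = 5 + w$
$t = \frac{83}{126}$ ($t = 39 \cdot \frac{1}{27} - \frac{11}{14} = \frac{13}{9} - \frac{11}{14} = \frac{83}{126} \approx 0.65873$)
$c = 12$ ($c = \left(5 - 3\right) 6 \cdot 1 = 2 \cdot 6 \cdot 1 = 12 \cdot 1 = 12$)
$\left(-151 + \frac{t + c}{-43 - 44}\right) \left(-96\right) = \left(-151 + \frac{\frac{83}{126} + 12}{-43 - 44}\right) \left(-96\right) = \left(-151 + \frac{1595}{126 \left(-87\right)}\right) \left(-96\right) = \left(-151 + \frac{1595}{126} \left(- \frac{1}{87}\right)\right) \left(-96\right) = \left(-151 - \frac{55}{378}\right) \left(-96\right) = \left(- \frac{57133}{378}\right) \left(-96\right) = \frac{914128}{63}$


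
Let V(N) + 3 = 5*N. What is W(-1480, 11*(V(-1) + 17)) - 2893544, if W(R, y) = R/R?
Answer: -2893543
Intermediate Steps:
V(N) = -3 + 5*N
W(R, y) = 1
W(-1480, 11*(V(-1) + 17)) - 2893544 = 1 - 2893544 = -2893543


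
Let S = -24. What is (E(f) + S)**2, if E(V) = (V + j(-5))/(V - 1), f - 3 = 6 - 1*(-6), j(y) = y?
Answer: 26569/49 ≈ 542.22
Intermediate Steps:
f = 15 (f = 3 + (6 - 1*(-6)) = 3 + (6 + 6) = 3 + 12 = 15)
E(V) = (-5 + V)/(-1 + V) (E(V) = (V - 5)/(V - 1) = (-5 + V)/(-1 + V))
(E(f) + S)**2 = ((-5 + 15)/(-1 + 15) - 24)**2 = (10/14 - 24)**2 = ((1/14)*10 - 24)**2 = (5/7 - 24)**2 = (-163/7)**2 = 26569/49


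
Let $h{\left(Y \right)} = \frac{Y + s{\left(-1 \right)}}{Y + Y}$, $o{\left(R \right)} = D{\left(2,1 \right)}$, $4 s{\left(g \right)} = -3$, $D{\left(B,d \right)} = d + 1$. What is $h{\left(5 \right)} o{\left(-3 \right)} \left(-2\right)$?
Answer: $- \frac{17}{10} \approx -1.7$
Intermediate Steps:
$D{\left(B,d \right)} = 1 + d$
$s{\left(g \right)} = - \frac{3}{4}$ ($s{\left(g \right)} = \frac{1}{4} \left(-3\right) = - \frac{3}{4}$)
$o{\left(R \right)} = 2$ ($o{\left(R \right)} = 1 + 1 = 2$)
$h{\left(Y \right)} = \frac{- \frac{3}{4} + Y}{2 Y}$ ($h{\left(Y \right)} = \frac{Y - \frac{3}{4}}{Y + Y} = \frac{- \frac{3}{4} + Y}{2 Y}$)
$h{\left(5 \right)} o{\left(-3 \right)} \left(-2\right) = \frac{-3 + 4 \cdot 5}{8 \cdot 5} \cdot 2 \left(-2\right) = \frac{1}{8} \cdot \frac{1}{5} \left(-3 + 20\right) 2 \left(-2\right) = \frac{1}{8} \cdot \frac{1}{5} \cdot 17 \cdot 2 \left(-2\right) = \frac{17}{40} \cdot 2 \left(-2\right) = \frac{17}{20} \left(-2\right) = - \frac{17}{10}$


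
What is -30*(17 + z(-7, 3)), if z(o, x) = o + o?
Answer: -90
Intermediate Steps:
z(o, x) = 2*o
-30*(17 + z(-7, 3)) = -30*(17 + 2*(-7)) = -30*(17 - 14) = -30*3 = -90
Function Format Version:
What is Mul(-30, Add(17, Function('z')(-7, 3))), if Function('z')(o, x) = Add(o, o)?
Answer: -90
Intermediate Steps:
Function('z')(o, x) = Mul(2, o)
Mul(-30, Add(17, Function('z')(-7, 3))) = Mul(-30, Add(17, Mul(2, -7))) = Mul(-30, Add(17, -14)) = Mul(-30, 3) = -90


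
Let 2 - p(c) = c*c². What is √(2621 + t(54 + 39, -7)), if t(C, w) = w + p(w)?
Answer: √2959 ≈ 54.397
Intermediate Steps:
p(c) = 2 - c³ (p(c) = 2 - c*c² = 2 - c³)
t(C, w) = 2 + w - w³ (t(C, w) = w + (2 - w³) = 2 + w - w³)
√(2621 + t(54 + 39, -7)) = √(2621 + (2 - 7 - 1*(-7)³)) = √(2621 + (2 - 7 - 1*(-343))) = √(2621 + (2 - 7 + 343)) = √(2621 + 338) = √2959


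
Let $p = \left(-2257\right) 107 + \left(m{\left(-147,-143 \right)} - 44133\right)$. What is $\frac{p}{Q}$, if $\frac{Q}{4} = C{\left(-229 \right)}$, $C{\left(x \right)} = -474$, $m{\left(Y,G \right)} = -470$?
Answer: $\frac{143051}{948} \approx 150.9$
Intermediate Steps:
$Q = -1896$ ($Q = 4 \left(-474\right) = -1896$)
$p = -286102$ ($p = \left(-2257\right) 107 - 44603 = -241499 - 44603 = -286102$)
$\frac{p}{Q} = - \frac{286102}{-1896} = \left(-286102\right) \left(- \frac{1}{1896}\right) = \frac{143051}{948}$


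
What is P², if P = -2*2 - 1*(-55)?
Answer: 2601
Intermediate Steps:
P = 51 (P = -4 + 55 = 51)
P² = 51² = 2601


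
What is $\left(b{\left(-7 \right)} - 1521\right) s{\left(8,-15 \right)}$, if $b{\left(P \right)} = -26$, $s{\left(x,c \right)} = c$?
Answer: $23205$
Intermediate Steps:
$\left(b{\left(-7 \right)} - 1521\right) s{\left(8,-15 \right)} = \left(-26 - 1521\right) \left(-15\right) = \left(-1547\right) \left(-15\right) = 23205$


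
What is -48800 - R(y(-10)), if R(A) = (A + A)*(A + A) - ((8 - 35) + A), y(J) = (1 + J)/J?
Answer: -2441467/50 ≈ -48829.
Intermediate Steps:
y(J) = (1 + J)/J
R(A) = 27 - A + 4*A**2 (R(A) = (2*A)*(2*A) - (-27 + A) = 4*A**2 + (27 - A) = 27 - A + 4*A**2)
-48800 - R(y(-10)) = -48800 - (27 - (1 - 10)/(-10) + 4*((1 - 10)/(-10))**2) = -48800 - (27 - (-1)*(-9)/10 + 4*(-1/10*(-9))**2) = -48800 - (27 - 1*9/10 + 4*(9/10)**2) = -48800 - (27 - 9/10 + 4*(81/100)) = -48800 - (27 - 9/10 + 81/25) = -48800 - 1*1467/50 = -48800 - 1467/50 = -2441467/50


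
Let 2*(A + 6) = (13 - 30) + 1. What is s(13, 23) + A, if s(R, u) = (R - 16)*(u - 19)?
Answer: -26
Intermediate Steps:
s(R, u) = (-19 + u)*(-16 + R) (s(R, u) = (-16 + R)*(-19 + u) = (-19 + u)*(-16 + R))
A = -14 (A = -6 + ((13 - 30) + 1)/2 = -6 + (-17 + 1)/2 = -6 + (½)*(-16) = -6 - 8 = -14)
s(13, 23) + A = (304 - 19*13 - 16*23 + 13*23) - 14 = (304 - 247 - 368 + 299) - 14 = -12 - 14 = -26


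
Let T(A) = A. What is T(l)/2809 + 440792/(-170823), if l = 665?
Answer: -1124587433/479841807 ≈ -2.3437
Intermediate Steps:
T(l)/2809 + 440792/(-170823) = 665/2809 + 440792/(-170823) = 665*(1/2809) + 440792*(-1/170823) = 665/2809 - 440792/170823 = -1124587433/479841807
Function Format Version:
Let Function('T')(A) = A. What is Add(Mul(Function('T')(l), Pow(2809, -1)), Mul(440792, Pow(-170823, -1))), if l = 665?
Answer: Rational(-1124587433, 479841807) ≈ -2.3437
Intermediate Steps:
Add(Mul(Function('T')(l), Pow(2809, -1)), Mul(440792, Pow(-170823, -1))) = Add(Mul(665, Pow(2809, -1)), Mul(440792, Pow(-170823, -1))) = Add(Mul(665, Rational(1, 2809)), Mul(440792, Rational(-1, 170823))) = Add(Rational(665, 2809), Rational(-440792, 170823)) = Rational(-1124587433, 479841807)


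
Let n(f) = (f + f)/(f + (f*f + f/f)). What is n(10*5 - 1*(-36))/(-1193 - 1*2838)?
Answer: -172/30163973 ≈ -5.7022e-6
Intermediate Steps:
n(f) = 2*f/(1 + f + f**2) (n(f) = (2*f)/(f + (f**2 + 1)) = (2*f)/(f + (1 + f**2)) = (2*f)/(1 + f + f**2) = 2*f/(1 + f + f**2))
n(10*5 - 1*(-36))/(-1193 - 1*2838) = (2*(10*5 - 1*(-36))/(1 + (10*5 - 1*(-36)) + (10*5 - 1*(-36))**2))/(-1193 - 1*2838) = (2*(50 + 36)/(1 + (50 + 36) + (50 + 36)**2))/(-1193 - 2838) = (2*86/(1 + 86 + 86**2))/(-4031) = (2*86/(1 + 86 + 7396))*(-1/4031) = (2*86/7483)*(-1/4031) = (2*86*(1/7483))*(-1/4031) = (172/7483)*(-1/4031) = -172/30163973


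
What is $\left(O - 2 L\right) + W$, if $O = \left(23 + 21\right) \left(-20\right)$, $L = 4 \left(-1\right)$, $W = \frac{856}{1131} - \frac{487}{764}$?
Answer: $- \frac{753378061}{864084} \approx -871.88$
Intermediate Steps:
$W = \frac{103187}{864084}$ ($W = 856 \cdot \frac{1}{1131} - \frac{487}{764} = \frac{856}{1131} - \frac{487}{764} = \frac{103187}{864084} \approx 0.11942$)
$L = -4$
$O = -880$ ($O = 44 \left(-20\right) = -880$)
$\left(O - 2 L\right) + W = \left(-880 - -8\right) + \frac{103187}{864084} = \left(-880 + 8\right) + \frac{103187}{864084} = -872 + \frac{103187}{864084} = - \frac{753378061}{864084}$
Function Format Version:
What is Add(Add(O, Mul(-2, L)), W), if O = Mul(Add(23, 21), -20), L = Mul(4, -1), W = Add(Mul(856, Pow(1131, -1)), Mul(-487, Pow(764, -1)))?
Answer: Rational(-753378061, 864084) ≈ -871.88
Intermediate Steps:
W = Rational(103187, 864084) (W = Add(Mul(856, Rational(1, 1131)), Mul(-487, Rational(1, 764))) = Add(Rational(856, 1131), Rational(-487, 764)) = Rational(103187, 864084) ≈ 0.11942)
L = -4
O = -880 (O = Mul(44, -20) = -880)
Add(Add(O, Mul(-2, L)), W) = Add(Add(-880, Mul(-2, -4)), Rational(103187, 864084)) = Add(Add(-880, 8), Rational(103187, 864084)) = Add(-872, Rational(103187, 864084)) = Rational(-753378061, 864084)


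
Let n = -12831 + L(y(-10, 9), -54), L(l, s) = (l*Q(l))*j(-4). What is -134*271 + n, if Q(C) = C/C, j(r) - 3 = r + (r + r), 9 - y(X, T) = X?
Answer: -49316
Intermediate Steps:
y(X, T) = 9 - X
j(r) = 3 + 3*r (j(r) = 3 + (r + (r + r)) = 3 + (r + 2*r) = 3 + 3*r)
Q(C) = 1
L(l, s) = -9*l (L(l, s) = (l*1)*(3 + 3*(-4)) = l*(3 - 12) = l*(-9) = -9*l)
n = -13002 (n = -12831 - 9*(9 - 1*(-10)) = -12831 - 9*(9 + 10) = -12831 - 9*19 = -12831 - 171 = -13002)
-134*271 + n = -134*271 - 13002 = -36314 - 13002 = -49316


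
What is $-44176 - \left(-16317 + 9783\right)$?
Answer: $-37642$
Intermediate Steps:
$-44176 - \left(-16317 + 9783\right) = -44176 - -6534 = -44176 + 6534 = -37642$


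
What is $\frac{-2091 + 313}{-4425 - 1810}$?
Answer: $\frac{1778}{6235} \approx 0.28516$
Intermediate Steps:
$\frac{-2091 + 313}{-4425 - 1810} = - \frac{1778}{-6235} = \left(-1778\right) \left(- \frac{1}{6235}\right) = \frac{1778}{6235}$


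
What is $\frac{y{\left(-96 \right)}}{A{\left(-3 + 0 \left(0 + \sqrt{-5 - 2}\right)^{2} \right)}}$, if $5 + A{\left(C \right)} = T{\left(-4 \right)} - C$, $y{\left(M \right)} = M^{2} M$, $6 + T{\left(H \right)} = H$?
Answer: $73728$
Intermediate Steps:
$T{\left(H \right)} = -6 + H$
$y{\left(M \right)} = M^{3}$
$A{\left(C \right)} = -15 - C$ ($A{\left(C \right)} = -5 - \left(10 + C\right) = -15 - C$)
$\frac{y{\left(-96 \right)}}{A{\left(-3 + 0 \left(0 + \sqrt{-5 - 2}\right)^{2} \right)}} = \frac{\left(-96\right)^{3}}{-15 - \left(-3 + 0 \left(0 + \sqrt{-5 - 2}\right)^{2}\right)} = - \frac{884736}{-15 - \left(-3 + 0 \left(0 + \sqrt{-7}\right)^{2}\right)} = - \frac{884736}{-15 - \left(-3 + 0 \left(0 + i \sqrt{7}\right)^{2}\right)} = - \frac{884736}{-15 - \left(-3 + 0 \left(i \sqrt{7}\right)^{2}\right)} = - \frac{884736}{-15 - \left(-3 + 0 \left(-7\right)\right)} = - \frac{884736}{-15 - \left(-3 + 0\right)} = - \frac{884736}{-15 - -3} = - \frac{884736}{-15 + 3} = - \frac{884736}{-12} = \left(-884736\right) \left(- \frac{1}{12}\right) = 73728$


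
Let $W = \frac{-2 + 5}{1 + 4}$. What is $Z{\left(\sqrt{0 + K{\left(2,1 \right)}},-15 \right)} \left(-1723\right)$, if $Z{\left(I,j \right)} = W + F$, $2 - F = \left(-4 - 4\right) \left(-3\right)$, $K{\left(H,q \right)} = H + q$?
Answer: $\frac{184361}{5} \approx 36872.0$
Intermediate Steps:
$W = \frac{3}{5} \approx 0.6$
$F = -22$ ($F = 2 - \left(-4 - 4\right) \left(-3\right) = 2 - \left(-8\right) \left(-3\right) = 2 - 24 = -22$)
$Z{\left(I,j \right)} = - \frac{107}{5}$ ($Z{\left(I,j \right)} = \frac{3}{5} - 22 = - \frac{107}{5}$)
$Z{\left(\sqrt{0 + K{\left(2,1 \right)}},-15 \right)} \left(-1723\right) = \left(- \frac{107}{5}\right) \left(-1723\right) = \frac{184361}{5}$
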